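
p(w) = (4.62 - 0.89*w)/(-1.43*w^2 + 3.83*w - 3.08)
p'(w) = (4.62 - 0.89*w)*(2.86*w - 3.83)/(-1.43*w^2 + 3.83*w - 3.08)^2 - 0.89/(-1.43*w^2 + 3.83*w - 3.08) = (-1.2727*w^2 + 13.2132*w - 14.9534)/(2.0449*w^4 - 10.9538*w^3 + 23.4777*w^2 - 23.5928*w + 9.4864)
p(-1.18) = -0.59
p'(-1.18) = -0.35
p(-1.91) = -0.40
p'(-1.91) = -0.18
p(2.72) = -0.68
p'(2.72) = 1.10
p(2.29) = -1.43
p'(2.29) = 2.64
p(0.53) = -2.86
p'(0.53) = -3.94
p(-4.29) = -0.18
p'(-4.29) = -0.05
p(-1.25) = -0.57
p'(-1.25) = -0.33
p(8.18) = 0.04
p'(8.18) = 0.00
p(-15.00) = -0.05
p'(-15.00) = -0.00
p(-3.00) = -0.27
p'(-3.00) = -0.09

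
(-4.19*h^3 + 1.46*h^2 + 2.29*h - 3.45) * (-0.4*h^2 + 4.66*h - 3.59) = 1.676*h^5 - 20.1094*h^4 + 20.9297*h^3 + 6.81*h^2 - 24.2981*h + 12.3855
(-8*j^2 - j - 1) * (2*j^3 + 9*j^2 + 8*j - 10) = -16*j^5 - 74*j^4 - 75*j^3 + 63*j^2 + 2*j + 10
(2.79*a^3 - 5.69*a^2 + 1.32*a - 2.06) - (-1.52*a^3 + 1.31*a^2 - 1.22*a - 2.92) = 4.31*a^3 - 7.0*a^2 + 2.54*a + 0.86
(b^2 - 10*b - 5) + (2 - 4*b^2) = -3*b^2 - 10*b - 3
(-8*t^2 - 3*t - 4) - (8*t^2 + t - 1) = -16*t^2 - 4*t - 3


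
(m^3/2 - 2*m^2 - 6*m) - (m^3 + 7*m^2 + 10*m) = -m^3/2 - 9*m^2 - 16*m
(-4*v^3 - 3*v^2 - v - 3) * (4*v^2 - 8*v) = -16*v^5 + 20*v^4 + 20*v^3 - 4*v^2 + 24*v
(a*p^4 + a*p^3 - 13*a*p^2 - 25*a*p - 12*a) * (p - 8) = a*p^5 - 7*a*p^4 - 21*a*p^3 + 79*a*p^2 + 188*a*p + 96*a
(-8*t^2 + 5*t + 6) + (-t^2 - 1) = -9*t^2 + 5*t + 5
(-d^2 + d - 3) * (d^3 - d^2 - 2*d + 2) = -d^5 + 2*d^4 - 2*d^3 - d^2 + 8*d - 6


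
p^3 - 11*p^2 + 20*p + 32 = (p - 8)*(p - 4)*(p + 1)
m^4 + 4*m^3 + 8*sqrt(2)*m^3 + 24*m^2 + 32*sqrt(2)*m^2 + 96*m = m*(m + 4)*(m + 2*sqrt(2))*(m + 6*sqrt(2))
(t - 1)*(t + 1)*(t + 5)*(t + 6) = t^4 + 11*t^3 + 29*t^2 - 11*t - 30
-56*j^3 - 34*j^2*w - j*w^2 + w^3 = (-7*j + w)*(2*j + w)*(4*j + w)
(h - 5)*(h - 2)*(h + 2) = h^3 - 5*h^2 - 4*h + 20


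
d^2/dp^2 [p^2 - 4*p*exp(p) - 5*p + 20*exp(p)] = -4*p*exp(p) + 12*exp(p) + 2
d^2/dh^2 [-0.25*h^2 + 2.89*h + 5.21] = -0.500000000000000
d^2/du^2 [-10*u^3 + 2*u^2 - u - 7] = 4 - 60*u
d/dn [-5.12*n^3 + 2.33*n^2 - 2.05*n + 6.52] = -15.36*n^2 + 4.66*n - 2.05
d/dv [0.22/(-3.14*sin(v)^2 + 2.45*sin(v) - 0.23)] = (1.3816*sin(v) - 0.539)*cos(v)/(3.14*sin(v)^2 - 2.45*sin(v) + 0.23)^2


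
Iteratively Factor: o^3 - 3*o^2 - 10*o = (o + 2)*(o^2 - 5*o) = o*(o + 2)*(o - 5)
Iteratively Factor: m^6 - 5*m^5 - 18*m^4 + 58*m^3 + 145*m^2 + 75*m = (m - 5)*(m^5 - 18*m^3 - 32*m^2 - 15*m) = (m - 5)^2*(m^4 + 5*m^3 + 7*m^2 + 3*m) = (m - 5)^2*(m + 1)*(m^3 + 4*m^2 + 3*m) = (m - 5)^2*(m + 1)^2*(m^2 + 3*m) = (m - 5)^2*(m + 1)^2*(m + 3)*(m)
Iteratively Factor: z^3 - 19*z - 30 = (z - 5)*(z^2 + 5*z + 6) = (z - 5)*(z + 2)*(z + 3)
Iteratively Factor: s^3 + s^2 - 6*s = (s + 3)*(s^2 - 2*s) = (s - 2)*(s + 3)*(s)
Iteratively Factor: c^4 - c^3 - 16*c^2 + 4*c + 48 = (c + 3)*(c^3 - 4*c^2 - 4*c + 16) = (c - 4)*(c + 3)*(c^2 - 4) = (c - 4)*(c - 2)*(c + 3)*(c + 2)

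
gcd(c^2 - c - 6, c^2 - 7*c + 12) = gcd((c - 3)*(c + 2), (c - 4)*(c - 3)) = c - 3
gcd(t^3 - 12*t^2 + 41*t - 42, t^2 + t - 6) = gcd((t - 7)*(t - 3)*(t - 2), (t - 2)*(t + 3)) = t - 2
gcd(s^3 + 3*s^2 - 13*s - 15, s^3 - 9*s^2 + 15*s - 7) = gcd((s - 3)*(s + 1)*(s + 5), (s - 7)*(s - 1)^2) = 1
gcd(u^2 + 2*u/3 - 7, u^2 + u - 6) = u + 3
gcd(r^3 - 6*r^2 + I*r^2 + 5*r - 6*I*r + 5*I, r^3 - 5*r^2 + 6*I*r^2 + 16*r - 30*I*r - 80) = r - 5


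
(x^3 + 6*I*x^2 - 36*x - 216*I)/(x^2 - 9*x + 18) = (x^2 + 6*x*(1 + I) + 36*I)/(x - 3)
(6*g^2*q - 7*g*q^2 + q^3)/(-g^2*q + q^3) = (-6*g + q)/(g + q)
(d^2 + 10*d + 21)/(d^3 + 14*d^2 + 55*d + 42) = (d + 3)/(d^2 + 7*d + 6)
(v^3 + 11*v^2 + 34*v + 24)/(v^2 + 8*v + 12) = (v^2 + 5*v + 4)/(v + 2)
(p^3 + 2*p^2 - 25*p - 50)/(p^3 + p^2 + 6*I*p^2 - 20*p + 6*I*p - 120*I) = (p^2 - 3*p - 10)/(p^2 + p*(-4 + 6*I) - 24*I)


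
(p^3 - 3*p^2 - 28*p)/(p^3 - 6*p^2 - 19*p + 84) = p/(p - 3)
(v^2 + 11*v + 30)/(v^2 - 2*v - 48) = (v + 5)/(v - 8)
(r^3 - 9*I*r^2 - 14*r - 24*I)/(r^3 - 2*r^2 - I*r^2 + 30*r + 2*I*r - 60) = (r^2 - 3*I*r + 4)/(r^2 + r*(-2 + 5*I) - 10*I)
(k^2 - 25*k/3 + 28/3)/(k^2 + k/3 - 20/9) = 3*(k - 7)/(3*k + 5)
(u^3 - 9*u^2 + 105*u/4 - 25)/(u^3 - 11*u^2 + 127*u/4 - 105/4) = (2*u^2 - 13*u + 20)/(2*u^2 - 17*u + 21)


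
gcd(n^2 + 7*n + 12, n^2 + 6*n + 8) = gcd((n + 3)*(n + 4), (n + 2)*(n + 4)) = n + 4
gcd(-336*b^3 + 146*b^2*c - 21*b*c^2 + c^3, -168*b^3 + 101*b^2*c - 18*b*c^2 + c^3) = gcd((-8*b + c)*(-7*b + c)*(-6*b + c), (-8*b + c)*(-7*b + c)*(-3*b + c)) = 56*b^2 - 15*b*c + c^2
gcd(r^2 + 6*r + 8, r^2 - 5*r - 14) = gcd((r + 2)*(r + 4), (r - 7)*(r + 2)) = r + 2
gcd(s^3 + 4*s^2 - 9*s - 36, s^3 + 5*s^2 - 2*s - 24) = s^2 + 7*s + 12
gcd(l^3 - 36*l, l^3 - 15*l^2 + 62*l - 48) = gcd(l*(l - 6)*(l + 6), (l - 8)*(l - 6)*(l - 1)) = l - 6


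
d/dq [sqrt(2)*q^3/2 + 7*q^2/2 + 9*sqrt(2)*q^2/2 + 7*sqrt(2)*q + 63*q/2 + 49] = 3*sqrt(2)*q^2/2 + 7*q + 9*sqrt(2)*q + 7*sqrt(2) + 63/2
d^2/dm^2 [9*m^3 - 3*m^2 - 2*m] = 54*m - 6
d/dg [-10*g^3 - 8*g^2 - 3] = 2*g*(-15*g - 8)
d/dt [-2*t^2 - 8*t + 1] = -4*t - 8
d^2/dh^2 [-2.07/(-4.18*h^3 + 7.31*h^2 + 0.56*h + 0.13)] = ((30.2634 - 51.9156*h)*(-4.18*h^3 + 7.31*h^2 + 0.56*h + 0.13) - 2.07*(-25.08*h^2 + 29.24*h + 1.12)*(-12.54*h^2 + 14.62*h + 0.56))/(-4.18*h^3 + 7.31*h^2 + 0.56*h + 0.13)^3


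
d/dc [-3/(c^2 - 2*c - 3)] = 6*(c - 1)/(-c^2 + 2*c + 3)^2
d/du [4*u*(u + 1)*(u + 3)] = 12*u^2 + 32*u + 12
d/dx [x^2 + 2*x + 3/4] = 2*x + 2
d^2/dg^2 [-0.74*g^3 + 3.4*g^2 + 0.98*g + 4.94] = 6.8 - 4.44*g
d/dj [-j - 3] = -1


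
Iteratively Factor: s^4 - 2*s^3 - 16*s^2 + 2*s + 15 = (s - 5)*(s^3 + 3*s^2 - s - 3) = (s - 5)*(s + 3)*(s^2 - 1) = (s - 5)*(s + 1)*(s + 3)*(s - 1)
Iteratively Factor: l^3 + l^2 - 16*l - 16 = (l + 4)*(l^2 - 3*l - 4) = (l - 4)*(l + 4)*(l + 1)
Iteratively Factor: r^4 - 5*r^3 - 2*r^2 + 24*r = (r + 2)*(r^3 - 7*r^2 + 12*r) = (r - 3)*(r + 2)*(r^2 - 4*r) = r*(r - 3)*(r + 2)*(r - 4)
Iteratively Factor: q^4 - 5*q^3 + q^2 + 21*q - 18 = (q - 3)*(q^3 - 2*q^2 - 5*q + 6) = (q - 3)^2*(q^2 + q - 2) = (q - 3)^2*(q + 2)*(q - 1)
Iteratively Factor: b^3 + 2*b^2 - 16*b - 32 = (b - 4)*(b^2 + 6*b + 8) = (b - 4)*(b + 4)*(b + 2)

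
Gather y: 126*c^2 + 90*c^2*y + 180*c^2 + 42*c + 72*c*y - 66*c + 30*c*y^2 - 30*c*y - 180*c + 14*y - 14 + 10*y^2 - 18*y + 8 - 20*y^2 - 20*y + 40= 306*c^2 - 204*c + y^2*(30*c - 10) + y*(90*c^2 + 42*c - 24) + 34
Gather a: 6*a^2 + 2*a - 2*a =6*a^2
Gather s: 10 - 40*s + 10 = 20 - 40*s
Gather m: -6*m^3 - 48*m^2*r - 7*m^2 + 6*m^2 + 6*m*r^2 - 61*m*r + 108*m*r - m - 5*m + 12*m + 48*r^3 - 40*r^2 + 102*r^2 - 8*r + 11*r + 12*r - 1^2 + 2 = -6*m^3 + m^2*(-48*r - 1) + m*(6*r^2 + 47*r + 6) + 48*r^3 + 62*r^2 + 15*r + 1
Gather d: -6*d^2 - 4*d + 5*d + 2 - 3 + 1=-6*d^2 + d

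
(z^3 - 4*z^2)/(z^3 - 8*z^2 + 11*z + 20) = z^2/(z^2 - 4*z - 5)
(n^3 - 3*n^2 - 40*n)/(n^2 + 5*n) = n - 8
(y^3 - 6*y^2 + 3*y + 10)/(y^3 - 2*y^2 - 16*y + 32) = (y^2 - 4*y - 5)/(y^2 - 16)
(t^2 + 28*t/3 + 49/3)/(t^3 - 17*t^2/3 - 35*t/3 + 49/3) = (t + 7)/(t^2 - 8*t + 7)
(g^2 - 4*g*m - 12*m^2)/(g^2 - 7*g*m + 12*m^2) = (g^2 - 4*g*m - 12*m^2)/(g^2 - 7*g*m + 12*m^2)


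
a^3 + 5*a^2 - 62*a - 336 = (a - 8)*(a + 6)*(a + 7)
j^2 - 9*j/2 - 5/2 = (j - 5)*(j + 1/2)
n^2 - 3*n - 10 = (n - 5)*(n + 2)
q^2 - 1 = (q - 1)*(q + 1)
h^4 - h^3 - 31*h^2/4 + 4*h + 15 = (h - 5/2)*(h - 2)*(h + 3/2)*(h + 2)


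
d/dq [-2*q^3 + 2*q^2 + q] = -6*q^2 + 4*q + 1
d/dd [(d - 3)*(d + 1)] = 2*d - 2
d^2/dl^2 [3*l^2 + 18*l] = 6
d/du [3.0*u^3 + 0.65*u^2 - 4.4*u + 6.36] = 9.0*u^2 + 1.3*u - 4.4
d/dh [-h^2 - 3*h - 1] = -2*h - 3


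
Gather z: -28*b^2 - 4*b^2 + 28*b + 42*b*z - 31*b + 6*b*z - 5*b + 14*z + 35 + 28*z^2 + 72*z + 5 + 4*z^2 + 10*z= -32*b^2 - 8*b + 32*z^2 + z*(48*b + 96) + 40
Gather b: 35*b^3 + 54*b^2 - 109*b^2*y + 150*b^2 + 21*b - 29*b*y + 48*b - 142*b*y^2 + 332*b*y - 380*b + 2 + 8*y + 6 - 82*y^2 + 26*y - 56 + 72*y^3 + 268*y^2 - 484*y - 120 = 35*b^3 + b^2*(204 - 109*y) + b*(-142*y^2 + 303*y - 311) + 72*y^3 + 186*y^2 - 450*y - 168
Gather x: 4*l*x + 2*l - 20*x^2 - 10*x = 2*l - 20*x^2 + x*(4*l - 10)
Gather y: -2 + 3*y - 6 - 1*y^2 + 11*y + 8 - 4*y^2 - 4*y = -5*y^2 + 10*y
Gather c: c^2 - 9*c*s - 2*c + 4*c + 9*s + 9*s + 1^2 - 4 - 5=c^2 + c*(2 - 9*s) + 18*s - 8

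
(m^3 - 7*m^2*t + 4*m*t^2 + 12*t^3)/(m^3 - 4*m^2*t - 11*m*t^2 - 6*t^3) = (m - 2*t)/(m + t)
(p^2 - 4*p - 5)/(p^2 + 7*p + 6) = (p - 5)/(p + 6)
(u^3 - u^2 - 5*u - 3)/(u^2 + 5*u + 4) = (u^2 - 2*u - 3)/(u + 4)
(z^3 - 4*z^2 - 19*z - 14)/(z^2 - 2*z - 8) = (z^2 - 6*z - 7)/(z - 4)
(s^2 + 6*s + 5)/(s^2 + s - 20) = (s + 1)/(s - 4)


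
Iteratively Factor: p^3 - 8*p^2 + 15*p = (p - 3)*(p^2 - 5*p) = p*(p - 3)*(p - 5)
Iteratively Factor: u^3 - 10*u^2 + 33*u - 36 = (u - 3)*(u^2 - 7*u + 12) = (u - 4)*(u - 3)*(u - 3)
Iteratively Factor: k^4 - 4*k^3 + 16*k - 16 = (k - 2)*(k^3 - 2*k^2 - 4*k + 8) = (k - 2)^2*(k^2 - 4) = (k - 2)^3*(k + 2)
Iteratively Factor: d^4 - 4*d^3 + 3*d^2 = (d - 3)*(d^3 - d^2) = d*(d - 3)*(d^2 - d) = d^2*(d - 3)*(d - 1)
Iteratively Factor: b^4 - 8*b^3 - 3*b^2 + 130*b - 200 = (b - 5)*(b^3 - 3*b^2 - 18*b + 40) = (b - 5)*(b + 4)*(b^2 - 7*b + 10) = (b - 5)^2*(b + 4)*(b - 2)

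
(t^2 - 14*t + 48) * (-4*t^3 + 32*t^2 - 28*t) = -4*t^5 + 88*t^4 - 668*t^3 + 1928*t^2 - 1344*t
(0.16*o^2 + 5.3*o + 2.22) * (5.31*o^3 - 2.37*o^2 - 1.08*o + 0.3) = 0.8496*o^5 + 27.7638*o^4 - 0.945600000000001*o^3 - 10.9374*o^2 - 0.8076*o + 0.666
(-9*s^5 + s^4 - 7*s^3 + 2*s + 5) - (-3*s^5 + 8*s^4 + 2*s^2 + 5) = -6*s^5 - 7*s^4 - 7*s^3 - 2*s^2 + 2*s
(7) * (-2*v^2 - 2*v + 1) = -14*v^2 - 14*v + 7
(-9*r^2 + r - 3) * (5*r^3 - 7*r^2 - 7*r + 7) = -45*r^5 + 68*r^4 + 41*r^3 - 49*r^2 + 28*r - 21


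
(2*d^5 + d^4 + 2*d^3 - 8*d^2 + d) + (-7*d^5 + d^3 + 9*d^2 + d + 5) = -5*d^5 + d^4 + 3*d^3 + d^2 + 2*d + 5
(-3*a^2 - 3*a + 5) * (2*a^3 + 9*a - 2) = -6*a^5 - 6*a^4 - 17*a^3 - 21*a^2 + 51*a - 10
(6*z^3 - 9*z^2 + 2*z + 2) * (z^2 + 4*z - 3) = 6*z^5 + 15*z^4 - 52*z^3 + 37*z^2 + 2*z - 6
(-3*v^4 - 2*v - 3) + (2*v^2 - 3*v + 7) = -3*v^4 + 2*v^2 - 5*v + 4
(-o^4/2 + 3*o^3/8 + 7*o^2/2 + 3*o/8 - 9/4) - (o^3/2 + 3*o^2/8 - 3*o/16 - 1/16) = -o^4/2 - o^3/8 + 25*o^2/8 + 9*o/16 - 35/16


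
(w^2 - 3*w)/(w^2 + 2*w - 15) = w/(w + 5)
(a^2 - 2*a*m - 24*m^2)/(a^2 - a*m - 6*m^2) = (-a^2 + 2*a*m + 24*m^2)/(-a^2 + a*m + 6*m^2)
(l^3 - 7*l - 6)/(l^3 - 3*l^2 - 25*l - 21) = (l^2 - l - 6)/(l^2 - 4*l - 21)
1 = 1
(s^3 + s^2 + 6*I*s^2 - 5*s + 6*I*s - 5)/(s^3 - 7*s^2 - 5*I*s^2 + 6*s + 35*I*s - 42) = (s^2 + s*(1 + 5*I) + 5*I)/(s^2 - s*(7 + 6*I) + 42*I)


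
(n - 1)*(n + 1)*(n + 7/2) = n^3 + 7*n^2/2 - n - 7/2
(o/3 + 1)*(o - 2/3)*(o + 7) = o^3/3 + 28*o^2/9 + 43*o/9 - 14/3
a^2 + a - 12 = (a - 3)*(a + 4)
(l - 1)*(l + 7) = l^2 + 6*l - 7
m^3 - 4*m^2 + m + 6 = (m - 3)*(m - 2)*(m + 1)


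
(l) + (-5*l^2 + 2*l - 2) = -5*l^2 + 3*l - 2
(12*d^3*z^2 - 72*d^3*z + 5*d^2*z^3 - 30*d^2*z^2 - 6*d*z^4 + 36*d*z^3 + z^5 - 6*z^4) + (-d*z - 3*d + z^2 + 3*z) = 12*d^3*z^2 - 72*d^3*z + 5*d^2*z^3 - 30*d^2*z^2 - 6*d*z^4 + 36*d*z^3 - d*z - 3*d + z^5 - 6*z^4 + z^2 + 3*z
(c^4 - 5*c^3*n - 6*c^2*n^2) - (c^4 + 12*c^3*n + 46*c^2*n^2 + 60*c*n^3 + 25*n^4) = -17*c^3*n - 52*c^2*n^2 - 60*c*n^3 - 25*n^4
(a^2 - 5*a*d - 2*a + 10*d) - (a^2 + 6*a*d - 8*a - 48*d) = -11*a*d + 6*a + 58*d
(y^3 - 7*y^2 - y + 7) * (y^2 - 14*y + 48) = y^5 - 21*y^4 + 145*y^3 - 315*y^2 - 146*y + 336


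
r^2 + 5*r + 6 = (r + 2)*(r + 3)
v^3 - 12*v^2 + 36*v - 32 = (v - 8)*(v - 2)^2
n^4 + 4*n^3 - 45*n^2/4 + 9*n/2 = n*(n - 3/2)*(n - 1/2)*(n + 6)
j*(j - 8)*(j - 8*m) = j^3 - 8*j^2*m - 8*j^2 + 64*j*m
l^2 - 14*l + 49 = (l - 7)^2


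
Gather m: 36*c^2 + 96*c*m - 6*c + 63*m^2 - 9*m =36*c^2 - 6*c + 63*m^2 + m*(96*c - 9)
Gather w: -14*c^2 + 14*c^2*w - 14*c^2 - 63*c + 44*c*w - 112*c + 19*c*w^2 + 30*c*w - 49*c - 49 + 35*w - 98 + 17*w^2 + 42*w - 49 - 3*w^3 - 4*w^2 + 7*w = -28*c^2 - 224*c - 3*w^3 + w^2*(19*c + 13) + w*(14*c^2 + 74*c + 84) - 196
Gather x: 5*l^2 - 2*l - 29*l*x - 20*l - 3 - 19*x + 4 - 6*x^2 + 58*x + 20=5*l^2 - 22*l - 6*x^2 + x*(39 - 29*l) + 21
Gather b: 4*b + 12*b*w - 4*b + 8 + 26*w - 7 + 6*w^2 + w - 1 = 12*b*w + 6*w^2 + 27*w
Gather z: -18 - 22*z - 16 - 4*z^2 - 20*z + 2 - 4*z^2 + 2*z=-8*z^2 - 40*z - 32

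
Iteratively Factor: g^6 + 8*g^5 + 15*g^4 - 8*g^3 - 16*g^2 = (g + 4)*(g^5 + 4*g^4 - g^3 - 4*g^2) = (g + 1)*(g + 4)*(g^4 + 3*g^3 - 4*g^2) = g*(g + 1)*(g + 4)*(g^3 + 3*g^2 - 4*g) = g*(g + 1)*(g + 4)^2*(g^2 - g) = g^2*(g + 1)*(g + 4)^2*(g - 1)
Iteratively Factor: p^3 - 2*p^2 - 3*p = (p)*(p^2 - 2*p - 3) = p*(p + 1)*(p - 3)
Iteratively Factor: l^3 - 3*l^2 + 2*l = (l)*(l^2 - 3*l + 2) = l*(l - 1)*(l - 2)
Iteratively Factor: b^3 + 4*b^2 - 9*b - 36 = (b - 3)*(b^2 + 7*b + 12) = (b - 3)*(b + 3)*(b + 4)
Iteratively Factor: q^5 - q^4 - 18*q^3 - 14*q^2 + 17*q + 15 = (q - 5)*(q^4 + 4*q^3 + 2*q^2 - 4*q - 3) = (q - 5)*(q - 1)*(q^3 + 5*q^2 + 7*q + 3) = (q - 5)*(q - 1)*(q + 1)*(q^2 + 4*q + 3) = (q - 5)*(q - 1)*(q + 1)*(q + 3)*(q + 1)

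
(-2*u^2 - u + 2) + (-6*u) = -2*u^2 - 7*u + 2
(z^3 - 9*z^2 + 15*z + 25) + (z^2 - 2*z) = z^3 - 8*z^2 + 13*z + 25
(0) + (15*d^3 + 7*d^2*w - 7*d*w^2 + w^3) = 15*d^3 + 7*d^2*w - 7*d*w^2 + w^3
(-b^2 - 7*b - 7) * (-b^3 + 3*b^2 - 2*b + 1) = b^5 + 4*b^4 - 12*b^3 - 8*b^2 + 7*b - 7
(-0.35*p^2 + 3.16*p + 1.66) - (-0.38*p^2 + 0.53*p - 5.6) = 0.03*p^2 + 2.63*p + 7.26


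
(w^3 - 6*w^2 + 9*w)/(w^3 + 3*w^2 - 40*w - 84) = w*(w^2 - 6*w + 9)/(w^3 + 3*w^2 - 40*w - 84)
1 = 1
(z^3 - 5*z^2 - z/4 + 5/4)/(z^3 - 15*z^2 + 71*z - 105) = (z^2 - 1/4)/(z^2 - 10*z + 21)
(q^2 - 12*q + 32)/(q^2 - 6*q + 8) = (q - 8)/(q - 2)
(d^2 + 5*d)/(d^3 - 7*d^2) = (d + 5)/(d*(d - 7))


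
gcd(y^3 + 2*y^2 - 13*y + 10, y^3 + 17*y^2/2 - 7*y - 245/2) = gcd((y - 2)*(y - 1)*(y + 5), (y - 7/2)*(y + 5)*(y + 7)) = y + 5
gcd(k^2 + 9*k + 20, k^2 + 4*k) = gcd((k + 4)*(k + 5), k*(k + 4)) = k + 4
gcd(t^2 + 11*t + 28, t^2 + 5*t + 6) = 1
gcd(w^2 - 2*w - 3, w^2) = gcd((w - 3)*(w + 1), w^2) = 1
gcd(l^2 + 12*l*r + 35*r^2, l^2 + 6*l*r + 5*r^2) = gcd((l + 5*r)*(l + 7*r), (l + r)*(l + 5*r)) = l + 5*r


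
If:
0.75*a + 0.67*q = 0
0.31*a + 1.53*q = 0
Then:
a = 0.00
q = 0.00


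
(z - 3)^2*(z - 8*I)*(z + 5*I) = z^4 - 6*z^3 - 3*I*z^3 + 49*z^2 + 18*I*z^2 - 240*z - 27*I*z + 360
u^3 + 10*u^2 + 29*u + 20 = (u + 1)*(u + 4)*(u + 5)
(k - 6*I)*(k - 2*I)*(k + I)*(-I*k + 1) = -I*k^4 - 6*k^3 - 3*I*k^2 - 16*k - 12*I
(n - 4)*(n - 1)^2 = n^3 - 6*n^2 + 9*n - 4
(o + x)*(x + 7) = o*x + 7*o + x^2 + 7*x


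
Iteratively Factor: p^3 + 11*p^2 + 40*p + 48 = (p + 3)*(p^2 + 8*p + 16) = (p + 3)*(p + 4)*(p + 4)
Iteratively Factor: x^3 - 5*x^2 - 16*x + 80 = (x - 4)*(x^2 - x - 20) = (x - 4)*(x + 4)*(x - 5)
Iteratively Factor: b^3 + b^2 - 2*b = (b - 1)*(b^2 + 2*b) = (b - 1)*(b + 2)*(b)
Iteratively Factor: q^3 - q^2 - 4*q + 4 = (q + 2)*(q^2 - 3*q + 2) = (q - 1)*(q + 2)*(q - 2)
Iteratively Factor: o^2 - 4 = (o - 2)*(o + 2)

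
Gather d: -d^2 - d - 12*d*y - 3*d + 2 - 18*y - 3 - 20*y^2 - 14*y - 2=-d^2 + d*(-12*y - 4) - 20*y^2 - 32*y - 3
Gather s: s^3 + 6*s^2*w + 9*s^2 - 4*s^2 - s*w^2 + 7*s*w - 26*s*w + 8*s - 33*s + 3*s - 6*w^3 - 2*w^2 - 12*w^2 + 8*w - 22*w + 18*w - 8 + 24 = s^3 + s^2*(6*w + 5) + s*(-w^2 - 19*w - 22) - 6*w^3 - 14*w^2 + 4*w + 16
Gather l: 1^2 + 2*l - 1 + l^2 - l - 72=l^2 + l - 72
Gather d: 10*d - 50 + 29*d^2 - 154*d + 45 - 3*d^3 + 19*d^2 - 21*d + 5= -3*d^3 + 48*d^2 - 165*d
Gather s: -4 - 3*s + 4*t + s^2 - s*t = s^2 + s*(-t - 3) + 4*t - 4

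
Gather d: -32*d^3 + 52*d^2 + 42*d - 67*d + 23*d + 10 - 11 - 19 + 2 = -32*d^3 + 52*d^2 - 2*d - 18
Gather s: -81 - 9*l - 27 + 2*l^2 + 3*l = 2*l^2 - 6*l - 108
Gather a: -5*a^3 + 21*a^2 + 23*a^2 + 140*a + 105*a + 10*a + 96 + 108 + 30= -5*a^3 + 44*a^2 + 255*a + 234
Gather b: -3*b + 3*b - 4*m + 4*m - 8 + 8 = 0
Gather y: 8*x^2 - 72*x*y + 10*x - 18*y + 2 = 8*x^2 + 10*x + y*(-72*x - 18) + 2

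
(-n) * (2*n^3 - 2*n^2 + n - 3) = -2*n^4 + 2*n^3 - n^2 + 3*n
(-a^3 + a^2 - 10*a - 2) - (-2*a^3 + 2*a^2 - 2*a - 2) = a^3 - a^2 - 8*a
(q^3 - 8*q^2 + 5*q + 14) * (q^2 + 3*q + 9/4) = q^5 - 5*q^4 - 67*q^3/4 + 11*q^2 + 213*q/4 + 63/2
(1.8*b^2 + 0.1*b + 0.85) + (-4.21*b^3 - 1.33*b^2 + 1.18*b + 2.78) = -4.21*b^3 + 0.47*b^2 + 1.28*b + 3.63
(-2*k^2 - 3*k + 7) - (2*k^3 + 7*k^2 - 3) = -2*k^3 - 9*k^2 - 3*k + 10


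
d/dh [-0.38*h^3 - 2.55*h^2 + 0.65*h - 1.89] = -1.14*h^2 - 5.1*h + 0.65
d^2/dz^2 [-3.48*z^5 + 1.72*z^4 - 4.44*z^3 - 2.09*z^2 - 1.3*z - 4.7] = -69.6*z^3 + 20.64*z^2 - 26.64*z - 4.18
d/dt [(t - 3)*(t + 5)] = 2*t + 2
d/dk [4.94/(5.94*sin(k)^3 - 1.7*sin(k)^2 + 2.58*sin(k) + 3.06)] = (-88.0308*sin(k)^2 + 16.796*sin(k) - 12.7452)*cos(k)/(5.94*sin(k)^3 - 1.7*sin(k)^2 + 2.58*sin(k) + 3.06)^2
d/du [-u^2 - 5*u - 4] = -2*u - 5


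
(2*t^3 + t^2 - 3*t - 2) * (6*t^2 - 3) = 12*t^5 + 6*t^4 - 24*t^3 - 15*t^2 + 9*t + 6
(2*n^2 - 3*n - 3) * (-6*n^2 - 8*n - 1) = -12*n^4 + 2*n^3 + 40*n^2 + 27*n + 3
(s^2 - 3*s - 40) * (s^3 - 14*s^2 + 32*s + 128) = s^5 - 17*s^4 + 34*s^3 + 592*s^2 - 1664*s - 5120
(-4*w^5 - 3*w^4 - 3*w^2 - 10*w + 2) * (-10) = 40*w^5 + 30*w^4 + 30*w^2 + 100*w - 20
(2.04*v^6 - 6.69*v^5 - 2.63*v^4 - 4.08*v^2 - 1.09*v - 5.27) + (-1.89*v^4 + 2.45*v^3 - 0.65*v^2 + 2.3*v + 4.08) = 2.04*v^6 - 6.69*v^5 - 4.52*v^4 + 2.45*v^3 - 4.73*v^2 + 1.21*v - 1.19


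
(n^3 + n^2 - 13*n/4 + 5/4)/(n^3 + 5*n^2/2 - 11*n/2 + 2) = (n + 5/2)/(n + 4)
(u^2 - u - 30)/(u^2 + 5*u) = (u - 6)/u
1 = 1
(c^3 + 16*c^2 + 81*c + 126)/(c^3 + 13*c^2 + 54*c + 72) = (c + 7)/(c + 4)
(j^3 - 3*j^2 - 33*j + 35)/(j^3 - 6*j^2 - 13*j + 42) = (j^2 + 4*j - 5)/(j^2 + j - 6)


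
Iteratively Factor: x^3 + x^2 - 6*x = (x - 2)*(x^2 + 3*x) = x*(x - 2)*(x + 3)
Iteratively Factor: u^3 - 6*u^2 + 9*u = (u - 3)*(u^2 - 3*u) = u*(u - 3)*(u - 3)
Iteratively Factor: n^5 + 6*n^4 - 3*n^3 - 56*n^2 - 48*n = (n + 4)*(n^4 + 2*n^3 - 11*n^2 - 12*n) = (n + 4)^2*(n^3 - 2*n^2 - 3*n) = (n + 1)*(n + 4)^2*(n^2 - 3*n) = n*(n + 1)*(n + 4)^2*(n - 3)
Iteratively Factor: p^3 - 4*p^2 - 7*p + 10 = (p - 5)*(p^2 + p - 2) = (p - 5)*(p - 1)*(p + 2)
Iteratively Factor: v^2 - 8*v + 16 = (v - 4)*(v - 4)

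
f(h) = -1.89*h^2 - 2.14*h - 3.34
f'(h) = -3.78*h - 2.14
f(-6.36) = -66.18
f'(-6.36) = 21.90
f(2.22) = -17.41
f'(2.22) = -10.53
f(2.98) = -26.50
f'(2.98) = -13.40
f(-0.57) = -2.73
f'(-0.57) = 0.01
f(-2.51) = -9.88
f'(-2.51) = 7.35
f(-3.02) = -14.11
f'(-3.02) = 9.28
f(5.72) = -77.42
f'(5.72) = -23.76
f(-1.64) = -4.91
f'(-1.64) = 4.06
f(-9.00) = -137.17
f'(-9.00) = 31.88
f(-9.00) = -137.17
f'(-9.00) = 31.88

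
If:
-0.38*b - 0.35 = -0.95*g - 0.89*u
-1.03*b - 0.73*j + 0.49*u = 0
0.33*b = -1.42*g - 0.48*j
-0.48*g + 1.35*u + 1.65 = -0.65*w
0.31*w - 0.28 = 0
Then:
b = -14.82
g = -3.01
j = 19.08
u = -2.73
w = 0.90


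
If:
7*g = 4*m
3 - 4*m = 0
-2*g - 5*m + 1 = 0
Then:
No Solution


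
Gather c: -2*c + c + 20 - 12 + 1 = 9 - c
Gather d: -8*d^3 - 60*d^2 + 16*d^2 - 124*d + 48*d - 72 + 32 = -8*d^3 - 44*d^2 - 76*d - 40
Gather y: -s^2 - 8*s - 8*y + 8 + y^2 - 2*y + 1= -s^2 - 8*s + y^2 - 10*y + 9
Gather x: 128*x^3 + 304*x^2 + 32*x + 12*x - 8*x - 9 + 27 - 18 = 128*x^3 + 304*x^2 + 36*x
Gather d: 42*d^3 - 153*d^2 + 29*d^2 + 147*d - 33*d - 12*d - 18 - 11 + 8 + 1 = 42*d^3 - 124*d^2 + 102*d - 20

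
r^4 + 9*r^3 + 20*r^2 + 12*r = r*(r + 1)*(r + 2)*(r + 6)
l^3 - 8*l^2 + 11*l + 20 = (l - 5)*(l - 4)*(l + 1)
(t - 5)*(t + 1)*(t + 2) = t^3 - 2*t^2 - 13*t - 10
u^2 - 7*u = u*(u - 7)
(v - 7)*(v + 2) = v^2 - 5*v - 14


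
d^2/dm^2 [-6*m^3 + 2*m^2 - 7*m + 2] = 4 - 36*m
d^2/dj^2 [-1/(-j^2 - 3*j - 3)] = 2*(-j^2 - 3*j + (2*j + 3)^2 - 3)/(j^2 + 3*j + 3)^3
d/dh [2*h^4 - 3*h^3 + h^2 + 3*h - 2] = 8*h^3 - 9*h^2 + 2*h + 3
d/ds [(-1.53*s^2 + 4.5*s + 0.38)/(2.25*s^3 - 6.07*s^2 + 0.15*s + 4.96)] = (3.4425*s^4 - 20.25*s^3 + 24.5205*s^2 - 10.5644*s + 22.263)/(5.0625*s^6 - 27.315*s^5 + 37.5199*s^4 + 20.499*s^3 - 60.1919*s^2 + 1.488*s + 24.6016)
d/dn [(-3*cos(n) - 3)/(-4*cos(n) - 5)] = -3*sin(n)/(4*cos(n) + 5)^2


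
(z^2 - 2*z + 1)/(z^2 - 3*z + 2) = (z - 1)/(z - 2)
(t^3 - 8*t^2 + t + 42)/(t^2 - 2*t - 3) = (t^2 - 5*t - 14)/(t + 1)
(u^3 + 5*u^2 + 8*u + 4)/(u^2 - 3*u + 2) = (u^3 + 5*u^2 + 8*u + 4)/(u^2 - 3*u + 2)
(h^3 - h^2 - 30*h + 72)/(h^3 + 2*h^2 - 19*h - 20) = (h^2 + 3*h - 18)/(h^2 + 6*h + 5)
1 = 1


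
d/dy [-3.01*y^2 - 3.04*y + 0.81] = -6.02*y - 3.04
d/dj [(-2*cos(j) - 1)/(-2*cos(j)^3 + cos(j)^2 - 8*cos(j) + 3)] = 8*(2*cos(j) + cos(2*j) + cos(3*j) + 8)*sin(j)/(19*cos(j) - cos(2*j) + cos(3*j) - 7)^2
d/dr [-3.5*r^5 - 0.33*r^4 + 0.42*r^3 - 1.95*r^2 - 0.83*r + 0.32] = -17.5*r^4 - 1.32*r^3 + 1.26*r^2 - 3.9*r - 0.83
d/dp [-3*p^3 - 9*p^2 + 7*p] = -9*p^2 - 18*p + 7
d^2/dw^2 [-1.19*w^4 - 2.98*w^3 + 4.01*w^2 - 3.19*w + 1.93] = -14.28*w^2 - 17.88*w + 8.02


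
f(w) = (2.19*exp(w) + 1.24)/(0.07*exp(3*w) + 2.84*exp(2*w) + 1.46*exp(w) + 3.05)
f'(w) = (2.19*exp(w) + 1.24)*(-0.21*exp(3*w) - 5.68*exp(2*w) - 1.46*exp(w))/(0.07*exp(3*w) + 2.84*exp(2*w) + 1.46*exp(w) + 3.05)^2 + 2.19*exp(w)/(0.07*exp(3*w) + 2.84*exp(2*w) + 1.46*exp(w) + 3.05)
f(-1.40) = 0.50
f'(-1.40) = 0.05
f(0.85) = 0.28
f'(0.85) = -0.23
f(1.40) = 0.17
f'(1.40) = -0.17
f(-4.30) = 0.41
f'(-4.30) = 0.01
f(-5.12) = 0.41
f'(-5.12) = 0.00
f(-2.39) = 0.45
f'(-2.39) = 0.04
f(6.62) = 0.00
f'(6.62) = -0.00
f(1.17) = 0.21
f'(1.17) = -0.20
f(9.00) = 0.00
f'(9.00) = 0.00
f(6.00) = 0.00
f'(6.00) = 0.00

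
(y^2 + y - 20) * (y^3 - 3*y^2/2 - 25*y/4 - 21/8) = y^5 - y^4/2 - 111*y^3/4 + 169*y^2/8 + 979*y/8 + 105/2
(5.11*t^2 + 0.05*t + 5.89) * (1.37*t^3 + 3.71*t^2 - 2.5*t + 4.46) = 7.0007*t^5 + 19.0266*t^4 - 4.5202*t^3 + 44.5175*t^2 - 14.502*t + 26.2694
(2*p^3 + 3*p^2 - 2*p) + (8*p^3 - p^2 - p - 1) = 10*p^3 + 2*p^2 - 3*p - 1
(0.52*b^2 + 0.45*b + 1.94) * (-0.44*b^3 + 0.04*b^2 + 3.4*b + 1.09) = -0.2288*b^5 - 0.1772*b^4 + 0.9324*b^3 + 2.1744*b^2 + 7.0865*b + 2.1146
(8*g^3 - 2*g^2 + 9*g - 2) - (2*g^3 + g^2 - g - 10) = 6*g^3 - 3*g^2 + 10*g + 8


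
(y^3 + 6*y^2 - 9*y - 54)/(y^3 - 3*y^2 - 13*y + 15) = (y^2 + 3*y - 18)/(y^2 - 6*y + 5)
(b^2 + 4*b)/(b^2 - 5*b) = (b + 4)/(b - 5)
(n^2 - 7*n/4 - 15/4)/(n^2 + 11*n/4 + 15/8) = 2*(n - 3)/(2*n + 3)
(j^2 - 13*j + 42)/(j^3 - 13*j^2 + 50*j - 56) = (j - 6)/(j^2 - 6*j + 8)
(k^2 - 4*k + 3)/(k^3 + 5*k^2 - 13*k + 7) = (k - 3)/(k^2 + 6*k - 7)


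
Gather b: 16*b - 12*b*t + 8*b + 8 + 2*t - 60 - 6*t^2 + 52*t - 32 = b*(24 - 12*t) - 6*t^2 + 54*t - 84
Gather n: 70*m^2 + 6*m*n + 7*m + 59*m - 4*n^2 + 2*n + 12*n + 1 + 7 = 70*m^2 + 66*m - 4*n^2 + n*(6*m + 14) + 8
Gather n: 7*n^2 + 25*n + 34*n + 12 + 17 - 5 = 7*n^2 + 59*n + 24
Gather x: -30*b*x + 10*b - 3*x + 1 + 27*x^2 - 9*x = 10*b + 27*x^2 + x*(-30*b - 12) + 1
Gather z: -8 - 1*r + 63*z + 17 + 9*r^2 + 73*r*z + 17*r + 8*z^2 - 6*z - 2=9*r^2 + 16*r + 8*z^2 + z*(73*r + 57) + 7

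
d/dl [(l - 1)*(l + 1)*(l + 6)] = 3*l^2 + 12*l - 1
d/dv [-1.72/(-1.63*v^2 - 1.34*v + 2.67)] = (-5.6072*v - 2.3048)/(1.63*v^2 + 1.34*v - 2.67)^2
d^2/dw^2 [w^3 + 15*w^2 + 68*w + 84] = 6*w + 30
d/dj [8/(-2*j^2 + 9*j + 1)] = 8*(4*j - 9)/(-2*j^2 + 9*j + 1)^2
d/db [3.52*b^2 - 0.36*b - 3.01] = 7.04*b - 0.36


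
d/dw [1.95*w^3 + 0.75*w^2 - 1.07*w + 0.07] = 5.85*w^2 + 1.5*w - 1.07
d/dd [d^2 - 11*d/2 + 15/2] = 2*d - 11/2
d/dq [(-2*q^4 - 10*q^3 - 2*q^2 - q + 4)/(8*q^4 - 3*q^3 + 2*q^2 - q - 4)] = 2*(43*q^6 + 12*q^5 + 2*q^4 - 41*q^3 + 80*q^2 + 4)/(64*q^8 - 48*q^7 + 41*q^6 - 28*q^5 - 54*q^4 + 20*q^3 - 15*q^2 + 8*q + 16)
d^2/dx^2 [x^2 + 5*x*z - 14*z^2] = 2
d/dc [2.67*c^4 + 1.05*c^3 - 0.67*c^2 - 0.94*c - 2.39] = 10.68*c^3 + 3.15*c^2 - 1.34*c - 0.94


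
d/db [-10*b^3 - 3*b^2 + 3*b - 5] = -30*b^2 - 6*b + 3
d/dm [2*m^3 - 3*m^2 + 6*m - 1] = 6*m^2 - 6*m + 6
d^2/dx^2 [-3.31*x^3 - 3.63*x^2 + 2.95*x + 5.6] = -19.86*x - 7.26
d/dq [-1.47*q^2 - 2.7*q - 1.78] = -2.94*q - 2.7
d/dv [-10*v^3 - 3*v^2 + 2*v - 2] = -30*v^2 - 6*v + 2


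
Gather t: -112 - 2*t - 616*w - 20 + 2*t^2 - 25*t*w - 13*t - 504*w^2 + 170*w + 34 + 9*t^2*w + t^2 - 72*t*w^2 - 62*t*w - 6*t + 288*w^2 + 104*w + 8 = t^2*(9*w + 3) + t*(-72*w^2 - 87*w - 21) - 216*w^2 - 342*w - 90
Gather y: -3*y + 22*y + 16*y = 35*y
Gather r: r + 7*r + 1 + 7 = 8*r + 8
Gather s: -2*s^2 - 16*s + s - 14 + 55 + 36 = -2*s^2 - 15*s + 77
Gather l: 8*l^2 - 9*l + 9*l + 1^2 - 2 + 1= 8*l^2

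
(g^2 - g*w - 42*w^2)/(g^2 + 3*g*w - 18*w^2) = (-g + 7*w)/(-g + 3*w)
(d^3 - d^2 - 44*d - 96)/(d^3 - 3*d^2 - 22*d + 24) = (d^2 - 5*d - 24)/(d^2 - 7*d + 6)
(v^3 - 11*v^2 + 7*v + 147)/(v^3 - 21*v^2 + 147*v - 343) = (v + 3)/(v - 7)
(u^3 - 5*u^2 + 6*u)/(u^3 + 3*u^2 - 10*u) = (u - 3)/(u + 5)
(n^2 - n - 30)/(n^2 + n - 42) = (n + 5)/(n + 7)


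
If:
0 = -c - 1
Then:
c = -1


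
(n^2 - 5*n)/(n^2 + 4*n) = (n - 5)/(n + 4)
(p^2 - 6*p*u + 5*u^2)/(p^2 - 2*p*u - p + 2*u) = (p^2 - 6*p*u + 5*u^2)/(p^2 - 2*p*u - p + 2*u)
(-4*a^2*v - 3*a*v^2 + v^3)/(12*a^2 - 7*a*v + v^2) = v*(a + v)/(-3*a + v)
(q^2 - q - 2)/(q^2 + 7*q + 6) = (q - 2)/(q + 6)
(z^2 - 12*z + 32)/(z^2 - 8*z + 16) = (z - 8)/(z - 4)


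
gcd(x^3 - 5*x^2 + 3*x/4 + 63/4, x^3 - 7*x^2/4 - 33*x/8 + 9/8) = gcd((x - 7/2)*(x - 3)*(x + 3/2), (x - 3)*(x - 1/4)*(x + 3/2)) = x^2 - 3*x/2 - 9/2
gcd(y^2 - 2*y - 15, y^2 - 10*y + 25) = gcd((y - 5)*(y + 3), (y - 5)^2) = y - 5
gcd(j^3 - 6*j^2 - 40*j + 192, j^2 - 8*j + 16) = j - 4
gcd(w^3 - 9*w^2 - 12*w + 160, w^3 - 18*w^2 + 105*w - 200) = w^2 - 13*w + 40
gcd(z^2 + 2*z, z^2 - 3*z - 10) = z + 2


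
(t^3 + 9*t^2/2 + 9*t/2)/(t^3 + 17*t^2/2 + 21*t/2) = (t + 3)/(t + 7)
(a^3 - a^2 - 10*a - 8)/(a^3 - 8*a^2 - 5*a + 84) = (a^2 + 3*a + 2)/(a^2 - 4*a - 21)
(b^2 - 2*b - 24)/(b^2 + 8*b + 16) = (b - 6)/(b + 4)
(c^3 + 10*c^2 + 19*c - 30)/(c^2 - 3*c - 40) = (c^2 + 5*c - 6)/(c - 8)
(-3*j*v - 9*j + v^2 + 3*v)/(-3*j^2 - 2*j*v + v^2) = (v + 3)/(j + v)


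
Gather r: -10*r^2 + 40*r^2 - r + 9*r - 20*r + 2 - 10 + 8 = 30*r^2 - 12*r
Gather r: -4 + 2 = -2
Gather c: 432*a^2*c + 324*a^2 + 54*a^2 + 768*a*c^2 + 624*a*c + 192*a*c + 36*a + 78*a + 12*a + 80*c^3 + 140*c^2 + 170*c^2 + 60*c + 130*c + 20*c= 378*a^2 + 126*a + 80*c^3 + c^2*(768*a + 310) + c*(432*a^2 + 816*a + 210)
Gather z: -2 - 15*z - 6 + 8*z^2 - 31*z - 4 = 8*z^2 - 46*z - 12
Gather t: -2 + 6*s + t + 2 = 6*s + t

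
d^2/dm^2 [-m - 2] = 0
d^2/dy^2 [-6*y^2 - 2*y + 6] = -12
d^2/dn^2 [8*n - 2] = 0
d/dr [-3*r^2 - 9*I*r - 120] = -6*r - 9*I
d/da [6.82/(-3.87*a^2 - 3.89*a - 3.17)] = (52.7868*a + 26.5298)/(3.87*a^2 + 3.89*a + 3.17)^2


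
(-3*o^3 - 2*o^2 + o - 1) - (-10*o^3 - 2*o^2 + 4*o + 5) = 7*o^3 - 3*o - 6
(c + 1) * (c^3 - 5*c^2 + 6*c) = c^4 - 4*c^3 + c^2 + 6*c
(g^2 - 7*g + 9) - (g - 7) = g^2 - 8*g + 16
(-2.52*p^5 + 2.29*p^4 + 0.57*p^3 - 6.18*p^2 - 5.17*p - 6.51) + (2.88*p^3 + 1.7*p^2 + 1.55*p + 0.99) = -2.52*p^5 + 2.29*p^4 + 3.45*p^3 - 4.48*p^2 - 3.62*p - 5.52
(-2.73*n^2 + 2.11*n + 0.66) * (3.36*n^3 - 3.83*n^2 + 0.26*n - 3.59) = -9.1728*n^5 + 17.5455*n^4 - 6.5735*n^3 + 7.8215*n^2 - 7.4033*n - 2.3694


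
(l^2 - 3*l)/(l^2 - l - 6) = l/(l + 2)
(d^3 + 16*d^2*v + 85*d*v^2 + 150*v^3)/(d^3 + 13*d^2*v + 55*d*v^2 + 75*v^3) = (d + 6*v)/(d + 3*v)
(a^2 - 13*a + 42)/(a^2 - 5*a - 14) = (a - 6)/(a + 2)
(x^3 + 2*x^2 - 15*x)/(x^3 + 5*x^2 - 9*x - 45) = x/(x + 3)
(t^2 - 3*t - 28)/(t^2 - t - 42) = (t + 4)/(t + 6)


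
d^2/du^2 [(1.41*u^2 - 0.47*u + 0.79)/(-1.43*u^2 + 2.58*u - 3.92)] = (-8.481902*u^3 + 37.73055*u^2 + 1.67996399999999*u - 35.486728)/(2.924207*u^6 - 15.827526*u^5 + 52.60398*u^4 - 103.9482*u^3 + 144.20112*u^2 - 118.935936*u + 60.236288)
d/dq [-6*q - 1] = -6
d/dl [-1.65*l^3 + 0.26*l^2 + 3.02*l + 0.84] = -4.95*l^2 + 0.52*l + 3.02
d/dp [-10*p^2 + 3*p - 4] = 3 - 20*p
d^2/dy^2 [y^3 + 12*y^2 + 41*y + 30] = 6*y + 24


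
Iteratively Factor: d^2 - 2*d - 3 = (d + 1)*(d - 3)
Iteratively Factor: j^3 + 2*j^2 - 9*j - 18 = (j - 3)*(j^2 + 5*j + 6) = (j - 3)*(j + 2)*(j + 3)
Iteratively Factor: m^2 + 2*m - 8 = (m - 2)*(m + 4)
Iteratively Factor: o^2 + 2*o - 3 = (o - 1)*(o + 3)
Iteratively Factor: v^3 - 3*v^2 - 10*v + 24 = (v + 3)*(v^2 - 6*v + 8) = (v - 2)*(v + 3)*(v - 4)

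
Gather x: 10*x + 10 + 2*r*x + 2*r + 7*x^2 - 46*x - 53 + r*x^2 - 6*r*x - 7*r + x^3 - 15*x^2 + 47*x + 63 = -5*r + x^3 + x^2*(r - 8) + x*(11 - 4*r) + 20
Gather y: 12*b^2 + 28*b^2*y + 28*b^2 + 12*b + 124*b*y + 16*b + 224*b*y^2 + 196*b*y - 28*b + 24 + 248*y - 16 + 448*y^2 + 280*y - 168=40*b^2 + y^2*(224*b + 448) + y*(28*b^2 + 320*b + 528) - 160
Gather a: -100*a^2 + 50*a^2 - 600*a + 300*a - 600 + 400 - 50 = -50*a^2 - 300*a - 250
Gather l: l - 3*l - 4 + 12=8 - 2*l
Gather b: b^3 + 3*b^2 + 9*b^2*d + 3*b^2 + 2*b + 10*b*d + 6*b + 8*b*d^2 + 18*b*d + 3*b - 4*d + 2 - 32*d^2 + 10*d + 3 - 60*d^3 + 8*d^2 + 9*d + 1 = b^3 + b^2*(9*d + 6) + b*(8*d^2 + 28*d + 11) - 60*d^3 - 24*d^2 + 15*d + 6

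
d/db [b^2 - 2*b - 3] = 2*b - 2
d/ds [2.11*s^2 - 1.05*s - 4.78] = 4.22*s - 1.05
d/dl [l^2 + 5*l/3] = 2*l + 5/3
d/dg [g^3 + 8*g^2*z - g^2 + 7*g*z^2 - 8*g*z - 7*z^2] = 3*g^2 + 16*g*z - 2*g + 7*z^2 - 8*z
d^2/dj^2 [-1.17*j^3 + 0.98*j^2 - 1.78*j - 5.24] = 1.96 - 7.02*j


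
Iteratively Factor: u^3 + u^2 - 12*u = (u + 4)*(u^2 - 3*u) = (u - 3)*(u + 4)*(u)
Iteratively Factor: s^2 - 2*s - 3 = (s - 3)*(s + 1)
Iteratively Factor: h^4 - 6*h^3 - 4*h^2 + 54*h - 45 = (h - 5)*(h^3 - h^2 - 9*h + 9) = (h - 5)*(h - 3)*(h^2 + 2*h - 3) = (h - 5)*(h - 3)*(h + 3)*(h - 1)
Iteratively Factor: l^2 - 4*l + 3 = (l - 1)*(l - 3)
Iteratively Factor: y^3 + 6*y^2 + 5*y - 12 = (y + 3)*(y^2 + 3*y - 4) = (y + 3)*(y + 4)*(y - 1)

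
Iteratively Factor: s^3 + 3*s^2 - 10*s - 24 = (s - 3)*(s^2 + 6*s + 8) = (s - 3)*(s + 4)*(s + 2)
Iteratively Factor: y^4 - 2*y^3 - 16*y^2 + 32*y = (y - 2)*(y^3 - 16*y) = (y - 2)*(y + 4)*(y^2 - 4*y) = (y - 4)*(y - 2)*(y + 4)*(y)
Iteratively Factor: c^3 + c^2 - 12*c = (c)*(c^2 + c - 12) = c*(c - 3)*(c + 4)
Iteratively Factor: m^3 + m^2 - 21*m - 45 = (m - 5)*(m^2 + 6*m + 9) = (m - 5)*(m + 3)*(m + 3)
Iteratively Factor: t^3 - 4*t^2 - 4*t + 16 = (t + 2)*(t^2 - 6*t + 8) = (t - 4)*(t + 2)*(t - 2)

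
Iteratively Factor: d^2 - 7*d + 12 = (d - 4)*(d - 3)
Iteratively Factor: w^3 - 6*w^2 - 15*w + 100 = (w - 5)*(w^2 - w - 20) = (w - 5)*(w + 4)*(w - 5)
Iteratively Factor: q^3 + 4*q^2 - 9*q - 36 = (q - 3)*(q^2 + 7*q + 12) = (q - 3)*(q + 3)*(q + 4)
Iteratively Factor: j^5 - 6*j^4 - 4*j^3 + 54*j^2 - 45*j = (j - 3)*(j^4 - 3*j^3 - 13*j^2 + 15*j) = (j - 3)*(j - 1)*(j^3 - 2*j^2 - 15*j) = j*(j - 3)*(j - 1)*(j^2 - 2*j - 15) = j*(j - 5)*(j - 3)*(j - 1)*(j + 3)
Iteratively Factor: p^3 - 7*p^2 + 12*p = (p)*(p^2 - 7*p + 12) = p*(p - 3)*(p - 4)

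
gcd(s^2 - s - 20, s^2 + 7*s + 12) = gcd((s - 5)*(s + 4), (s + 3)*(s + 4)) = s + 4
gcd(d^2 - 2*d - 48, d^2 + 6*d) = d + 6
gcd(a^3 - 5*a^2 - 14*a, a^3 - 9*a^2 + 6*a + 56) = a^2 - 5*a - 14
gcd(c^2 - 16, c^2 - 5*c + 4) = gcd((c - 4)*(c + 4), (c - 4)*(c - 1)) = c - 4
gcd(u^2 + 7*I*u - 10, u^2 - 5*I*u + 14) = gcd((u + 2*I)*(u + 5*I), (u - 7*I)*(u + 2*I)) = u + 2*I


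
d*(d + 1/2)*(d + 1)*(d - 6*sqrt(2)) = d^4 - 6*sqrt(2)*d^3 + 3*d^3/2 - 9*sqrt(2)*d^2 + d^2/2 - 3*sqrt(2)*d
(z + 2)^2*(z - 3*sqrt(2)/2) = z^3 - 3*sqrt(2)*z^2/2 + 4*z^2 - 6*sqrt(2)*z + 4*z - 6*sqrt(2)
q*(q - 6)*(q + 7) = q^3 + q^2 - 42*q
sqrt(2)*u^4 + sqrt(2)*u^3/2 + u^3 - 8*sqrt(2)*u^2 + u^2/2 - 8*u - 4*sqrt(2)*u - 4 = (u + 1/2)*(u - 2*sqrt(2))*(u + 2*sqrt(2))*(sqrt(2)*u + 1)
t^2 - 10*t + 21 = (t - 7)*(t - 3)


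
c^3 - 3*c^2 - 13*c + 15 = (c - 5)*(c - 1)*(c + 3)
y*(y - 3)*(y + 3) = y^3 - 9*y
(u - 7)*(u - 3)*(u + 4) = u^3 - 6*u^2 - 19*u + 84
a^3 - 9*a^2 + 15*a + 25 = (a - 5)^2*(a + 1)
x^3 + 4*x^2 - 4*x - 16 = (x - 2)*(x + 2)*(x + 4)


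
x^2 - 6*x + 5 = (x - 5)*(x - 1)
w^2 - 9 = (w - 3)*(w + 3)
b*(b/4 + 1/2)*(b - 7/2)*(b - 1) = b^4/4 - 5*b^3/8 - 11*b^2/8 + 7*b/4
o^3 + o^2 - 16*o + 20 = (o - 2)^2*(o + 5)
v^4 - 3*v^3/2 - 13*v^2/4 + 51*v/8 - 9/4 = (v - 3/2)^2*(v - 1/2)*(v + 2)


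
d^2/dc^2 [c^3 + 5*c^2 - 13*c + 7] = 6*c + 10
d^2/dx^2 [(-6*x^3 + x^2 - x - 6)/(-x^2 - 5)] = 2*(-29*x^3 + 33*x^2 + 435*x - 55)/(x^6 + 15*x^4 + 75*x^2 + 125)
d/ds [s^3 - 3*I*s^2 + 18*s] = 3*s^2 - 6*I*s + 18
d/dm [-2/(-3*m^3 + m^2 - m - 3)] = 2*(-9*m^2 + 2*m - 1)/(3*m^3 - m^2 + m + 3)^2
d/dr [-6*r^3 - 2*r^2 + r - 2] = -18*r^2 - 4*r + 1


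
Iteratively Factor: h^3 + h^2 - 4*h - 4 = (h - 2)*(h^2 + 3*h + 2) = (h - 2)*(h + 2)*(h + 1)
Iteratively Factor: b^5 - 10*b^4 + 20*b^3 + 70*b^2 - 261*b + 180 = (b - 1)*(b^4 - 9*b^3 + 11*b^2 + 81*b - 180) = (b - 3)*(b - 1)*(b^3 - 6*b^2 - 7*b + 60) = (b - 3)*(b - 1)*(b + 3)*(b^2 - 9*b + 20) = (b - 4)*(b - 3)*(b - 1)*(b + 3)*(b - 5)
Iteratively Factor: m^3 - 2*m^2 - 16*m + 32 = (m - 2)*(m^2 - 16) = (m - 2)*(m + 4)*(m - 4)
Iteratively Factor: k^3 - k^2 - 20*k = (k - 5)*(k^2 + 4*k) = k*(k - 5)*(k + 4)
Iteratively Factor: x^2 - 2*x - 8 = (x + 2)*(x - 4)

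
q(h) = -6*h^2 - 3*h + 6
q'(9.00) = -111.00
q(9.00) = -507.00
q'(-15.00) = 177.00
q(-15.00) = -1299.00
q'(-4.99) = 56.88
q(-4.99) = -128.43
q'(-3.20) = 35.40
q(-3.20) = -45.84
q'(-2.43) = 26.16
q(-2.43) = -22.14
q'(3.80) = -48.60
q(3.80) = -92.04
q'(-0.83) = 6.96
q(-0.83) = 4.36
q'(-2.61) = 28.32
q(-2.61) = -27.04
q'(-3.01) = 33.12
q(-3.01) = -39.33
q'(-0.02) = -2.76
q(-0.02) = 6.06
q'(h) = -12*h - 3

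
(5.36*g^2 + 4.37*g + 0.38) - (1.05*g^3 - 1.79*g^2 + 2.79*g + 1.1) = -1.05*g^3 + 7.15*g^2 + 1.58*g - 0.72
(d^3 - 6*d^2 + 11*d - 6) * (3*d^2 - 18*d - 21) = 3*d^5 - 36*d^4 + 120*d^3 - 90*d^2 - 123*d + 126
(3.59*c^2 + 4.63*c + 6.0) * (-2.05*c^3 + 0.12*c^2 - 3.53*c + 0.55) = -7.3595*c^5 - 9.0607*c^4 - 24.4171*c^3 - 13.6494*c^2 - 18.6335*c + 3.3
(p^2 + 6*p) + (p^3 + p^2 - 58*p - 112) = p^3 + 2*p^2 - 52*p - 112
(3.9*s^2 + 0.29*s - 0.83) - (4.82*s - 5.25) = 3.9*s^2 - 4.53*s + 4.42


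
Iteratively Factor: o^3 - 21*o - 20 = (o + 4)*(o^2 - 4*o - 5) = (o - 5)*(o + 4)*(o + 1)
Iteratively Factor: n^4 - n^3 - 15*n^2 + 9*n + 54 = (n + 3)*(n^3 - 4*n^2 - 3*n + 18) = (n + 2)*(n + 3)*(n^2 - 6*n + 9) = (n - 3)*(n + 2)*(n + 3)*(n - 3)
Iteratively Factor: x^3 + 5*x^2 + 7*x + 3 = (x + 1)*(x^2 + 4*x + 3) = (x + 1)*(x + 3)*(x + 1)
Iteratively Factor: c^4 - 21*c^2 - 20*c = (c + 4)*(c^3 - 4*c^2 - 5*c) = (c - 5)*(c + 4)*(c^2 + c) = (c - 5)*(c + 1)*(c + 4)*(c)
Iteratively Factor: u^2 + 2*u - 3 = (u - 1)*(u + 3)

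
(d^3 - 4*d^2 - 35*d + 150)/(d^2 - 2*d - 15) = (d^2 + d - 30)/(d + 3)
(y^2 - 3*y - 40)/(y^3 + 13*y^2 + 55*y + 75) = (y - 8)/(y^2 + 8*y + 15)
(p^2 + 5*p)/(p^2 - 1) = p*(p + 5)/(p^2 - 1)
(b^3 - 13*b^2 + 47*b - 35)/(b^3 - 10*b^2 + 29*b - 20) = (b - 7)/(b - 4)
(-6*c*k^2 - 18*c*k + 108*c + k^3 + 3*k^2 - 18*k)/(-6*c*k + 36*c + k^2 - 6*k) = (k^2 + 3*k - 18)/(k - 6)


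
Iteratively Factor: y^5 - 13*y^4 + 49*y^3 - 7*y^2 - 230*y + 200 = (y - 5)*(y^4 - 8*y^3 + 9*y^2 + 38*y - 40) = (y - 5)*(y + 2)*(y^3 - 10*y^2 + 29*y - 20) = (y - 5)*(y - 1)*(y + 2)*(y^2 - 9*y + 20) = (y - 5)^2*(y - 1)*(y + 2)*(y - 4)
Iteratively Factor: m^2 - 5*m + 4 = (m - 4)*(m - 1)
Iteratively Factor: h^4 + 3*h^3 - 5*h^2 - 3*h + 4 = (h - 1)*(h^3 + 4*h^2 - h - 4) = (h - 1)*(h + 1)*(h^2 + 3*h - 4) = (h - 1)*(h + 1)*(h + 4)*(h - 1)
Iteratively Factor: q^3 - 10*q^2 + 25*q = (q - 5)*(q^2 - 5*q) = q*(q - 5)*(q - 5)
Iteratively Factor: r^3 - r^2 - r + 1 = (r - 1)*(r^2 - 1) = (r - 1)*(r + 1)*(r - 1)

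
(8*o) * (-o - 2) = -8*o^2 - 16*o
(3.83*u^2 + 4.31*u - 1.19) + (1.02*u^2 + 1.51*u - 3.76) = 4.85*u^2 + 5.82*u - 4.95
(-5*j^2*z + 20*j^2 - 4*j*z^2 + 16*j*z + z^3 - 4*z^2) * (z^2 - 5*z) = -5*j^2*z^3 + 45*j^2*z^2 - 100*j^2*z - 4*j*z^4 + 36*j*z^3 - 80*j*z^2 + z^5 - 9*z^4 + 20*z^3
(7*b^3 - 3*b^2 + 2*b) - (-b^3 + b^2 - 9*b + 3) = 8*b^3 - 4*b^2 + 11*b - 3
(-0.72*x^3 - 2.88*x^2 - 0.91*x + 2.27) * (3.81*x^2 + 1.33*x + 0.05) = -2.7432*x^5 - 11.9304*x^4 - 7.3335*x^3 + 7.2944*x^2 + 2.9736*x + 0.1135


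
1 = 1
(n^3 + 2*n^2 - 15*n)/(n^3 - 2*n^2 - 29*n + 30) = n*(n - 3)/(n^2 - 7*n + 6)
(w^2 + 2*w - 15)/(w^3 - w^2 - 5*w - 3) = (w + 5)/(w^2 + 2*w + 1)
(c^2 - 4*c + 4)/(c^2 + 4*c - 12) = (c - 2)/(c + 6)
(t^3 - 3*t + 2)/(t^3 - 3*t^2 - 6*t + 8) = (t - 1)/(t - 4)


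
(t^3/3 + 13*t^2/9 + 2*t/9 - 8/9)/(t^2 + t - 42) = (3*t^3 + 13*t^2 + 2*t - 8)/(9*(t^2 + t - 42))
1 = 1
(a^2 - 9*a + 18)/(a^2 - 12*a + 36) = (a - 3)/(a - 6)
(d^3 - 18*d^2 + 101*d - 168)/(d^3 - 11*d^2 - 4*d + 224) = (d - 3)/(d + 4)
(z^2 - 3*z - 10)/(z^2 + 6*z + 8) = (z - 5)/(z + 4)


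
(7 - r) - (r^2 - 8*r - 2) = -r^2 + 7*r + 9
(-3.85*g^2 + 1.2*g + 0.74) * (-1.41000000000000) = 5.4285*g^2 - 1.692*g - 1.0434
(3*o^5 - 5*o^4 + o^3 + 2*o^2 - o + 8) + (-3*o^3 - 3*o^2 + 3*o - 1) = 3*o^5 - 5*o^4 - 2*o^3 - o^2 + 2*o + 7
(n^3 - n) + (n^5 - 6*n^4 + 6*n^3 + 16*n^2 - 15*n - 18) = n^5 - 6*n^4 + 7*n^3 + 16*n^2 - 16*n - 18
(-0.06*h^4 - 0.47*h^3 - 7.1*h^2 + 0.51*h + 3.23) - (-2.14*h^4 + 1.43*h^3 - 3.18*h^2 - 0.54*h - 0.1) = 2.08*h^4 - 1.9*h^3 - 3.92*h^2 + 1.05*h + 3.33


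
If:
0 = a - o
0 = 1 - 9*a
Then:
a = 1/9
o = 1/9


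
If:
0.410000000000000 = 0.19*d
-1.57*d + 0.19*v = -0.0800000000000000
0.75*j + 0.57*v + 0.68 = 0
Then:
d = 2.16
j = -14.14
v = 17.41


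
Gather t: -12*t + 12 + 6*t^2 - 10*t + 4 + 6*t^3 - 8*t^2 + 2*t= 6*t^3 - 2*t^2 - 20*t + 16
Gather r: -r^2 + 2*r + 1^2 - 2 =-r^2 + 2*r - 1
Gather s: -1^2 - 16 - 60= -77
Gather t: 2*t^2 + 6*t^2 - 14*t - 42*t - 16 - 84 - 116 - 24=8*t^2 - 56*t - 240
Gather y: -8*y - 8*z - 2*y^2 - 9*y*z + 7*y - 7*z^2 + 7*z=-2*y^2 + y*(-9*z - 1) - 7*z^2 - z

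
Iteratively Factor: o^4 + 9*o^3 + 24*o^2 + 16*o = (o + 4)*(o^3 + 5*o^2 + 4*o) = o*(o + 4)*(o^2 + 5*o + 4) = o*(o + 4)^2*(o + 1)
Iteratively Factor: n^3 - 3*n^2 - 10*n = (n)*(n^2 - 3*n - 10) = n*(n + 2)*(n - 5)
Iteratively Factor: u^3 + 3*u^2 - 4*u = (u)*(u^2 + 3*u - 4) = u*(u + 4)*(u - 1)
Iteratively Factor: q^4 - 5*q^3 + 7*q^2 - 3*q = (q - 1)*(q^3 - 4*q^2 + 3*q) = (q - 1)^2*(q^2 - 3*q) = (q - 3)*(q - 1)^2*(q)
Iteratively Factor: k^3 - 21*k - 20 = (k + 1)*(k^2 - k - 20) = (k - 5)*(k + 1)*(k + 4)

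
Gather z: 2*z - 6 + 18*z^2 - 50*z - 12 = 18*z^2 - 48*z - 18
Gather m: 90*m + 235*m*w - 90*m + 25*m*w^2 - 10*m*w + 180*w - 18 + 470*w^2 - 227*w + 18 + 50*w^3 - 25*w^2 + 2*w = m*(25*w^2 + 225*w) + 50*w^3 + 445*w^2 - 45*w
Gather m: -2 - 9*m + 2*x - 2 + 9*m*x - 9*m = m*(9*x - 18) + 2*x - 4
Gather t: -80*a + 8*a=-72*a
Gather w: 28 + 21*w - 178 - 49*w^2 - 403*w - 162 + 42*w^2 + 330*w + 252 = -7*w^2 - 52*w - 60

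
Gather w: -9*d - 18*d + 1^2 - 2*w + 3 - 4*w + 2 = -27*d - 6*w + 6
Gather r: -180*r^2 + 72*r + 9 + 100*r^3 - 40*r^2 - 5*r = 100*r^3 - 220*r^2 + 67*r + 9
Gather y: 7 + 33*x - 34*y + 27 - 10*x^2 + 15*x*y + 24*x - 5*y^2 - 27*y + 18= -10*x^2 + 57*x - 5*y^2 + y*(15*x - 61) + 52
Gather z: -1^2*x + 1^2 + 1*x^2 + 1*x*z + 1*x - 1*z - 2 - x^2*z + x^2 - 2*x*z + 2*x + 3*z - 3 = 2*x^2 + 2*x + z*(-x^2 - x + 2) - 4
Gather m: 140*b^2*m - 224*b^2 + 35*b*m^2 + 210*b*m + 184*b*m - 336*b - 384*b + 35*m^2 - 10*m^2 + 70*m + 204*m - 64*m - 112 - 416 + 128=-224*b^2 - 720*b + m^2*(35*b + 25) + m*(140*b^2 + 394*b + 210) - 400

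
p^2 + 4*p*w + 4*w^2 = (p + 2*w)^2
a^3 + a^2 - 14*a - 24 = (a - 4)*(a + 2)*(a + 3)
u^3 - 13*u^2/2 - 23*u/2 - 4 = (u - 8)*(u + 1/2)*(u + 1)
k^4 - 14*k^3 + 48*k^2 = k^2*(k - 8)*(k - 6)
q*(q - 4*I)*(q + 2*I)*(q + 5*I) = q^4 + 3*I*q^3 + 18*q^2 + 40*I*q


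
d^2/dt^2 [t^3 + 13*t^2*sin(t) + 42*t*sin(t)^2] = -13*t^2*sin(t) + 52*t*cos(t) + 84*t*cos(2*t) + 6*t + 26*sin(t) + 84*sin(2*t)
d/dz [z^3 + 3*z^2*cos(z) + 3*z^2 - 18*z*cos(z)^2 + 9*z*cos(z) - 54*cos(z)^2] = -3*z^2*sin(z) + 3*z^2 - 9*z*sin(z) + 18*z*sin(2*z) + 6*z*cos(z) + 6*z + 54*sin(2*z) - 18*cos(z)^2 + 9*cos(z)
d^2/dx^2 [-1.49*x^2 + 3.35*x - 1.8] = -2.98000000000000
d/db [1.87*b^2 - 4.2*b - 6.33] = 3.74*b - 4.2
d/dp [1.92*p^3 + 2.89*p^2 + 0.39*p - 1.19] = 5.76*p^2 + 5.78*p + 0.39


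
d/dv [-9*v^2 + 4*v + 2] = 4 - 18*v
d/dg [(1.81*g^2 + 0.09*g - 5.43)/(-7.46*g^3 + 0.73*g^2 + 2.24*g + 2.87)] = (13.5026*g^4 + 1.3428*g^3 - 117.5347*g^2 + 18.3172*g + 12.4215)/(55.6516*g^6 - 10.8916*g^5 - 32.8879*g^4 - 39.55*g^3 + 9.2078*g^2 + 12.8576*g + 8.2369)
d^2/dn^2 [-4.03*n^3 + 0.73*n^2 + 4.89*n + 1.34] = 1.46 - 24.18*n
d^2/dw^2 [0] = 0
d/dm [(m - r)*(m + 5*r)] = 2*m + 4*r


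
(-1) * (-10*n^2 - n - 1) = 10*n^2 + n + 1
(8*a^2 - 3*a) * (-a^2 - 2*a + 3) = -8*a^4 - 13*a^3 + 30*a^2 - 9*a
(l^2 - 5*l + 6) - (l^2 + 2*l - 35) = 41 - 7*l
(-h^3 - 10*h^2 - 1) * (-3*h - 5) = 3*h^4 + 35*h^3 + 50*h^2 + 3*h + 5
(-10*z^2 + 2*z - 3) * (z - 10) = -10*z^3 + 102*z^2 - 23*z + 30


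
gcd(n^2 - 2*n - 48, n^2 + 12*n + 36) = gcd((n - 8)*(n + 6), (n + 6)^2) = n + 6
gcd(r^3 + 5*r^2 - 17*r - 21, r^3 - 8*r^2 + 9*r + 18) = r^2 - 2*r - 3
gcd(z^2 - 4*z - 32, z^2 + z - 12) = z + 4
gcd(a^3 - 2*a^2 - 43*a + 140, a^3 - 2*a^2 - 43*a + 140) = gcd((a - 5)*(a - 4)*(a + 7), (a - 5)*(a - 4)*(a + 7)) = a^3 - 2*a^2 - 43*a + 140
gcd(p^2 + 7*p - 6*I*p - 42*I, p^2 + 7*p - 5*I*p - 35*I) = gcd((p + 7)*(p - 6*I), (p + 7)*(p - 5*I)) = p + 7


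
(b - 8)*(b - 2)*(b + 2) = b^3 - 8*b^2 - 4*b + 32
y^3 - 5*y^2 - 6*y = y*(y - 6)*(y + 1)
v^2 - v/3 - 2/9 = (v - 2/3)*(v + 1/3)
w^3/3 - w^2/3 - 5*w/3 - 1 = (w/3 + 1/3)*(w - 3)*(w + 1)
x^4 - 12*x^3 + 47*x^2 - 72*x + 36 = (x - 6)*(x - 3)*(x - 2)*(x - 1)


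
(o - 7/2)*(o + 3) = o^2 - o/2 - 21/2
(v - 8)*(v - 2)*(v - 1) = v^3 - 11*v^2 + 26*v - 16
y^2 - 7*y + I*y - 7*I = (y - 7)*(y + I)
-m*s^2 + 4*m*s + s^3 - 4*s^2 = s*(-m + s)*(s - 4)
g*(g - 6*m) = g^2 - 6*g*m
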